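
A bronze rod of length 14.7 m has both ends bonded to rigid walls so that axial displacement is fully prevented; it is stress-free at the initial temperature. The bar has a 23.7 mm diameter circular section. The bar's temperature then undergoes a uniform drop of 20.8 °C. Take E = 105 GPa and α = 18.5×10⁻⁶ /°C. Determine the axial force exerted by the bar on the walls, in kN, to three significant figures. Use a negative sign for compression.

17.8 kN

Free thermal expansion αLΔT = 18.5e-6 · 14700 · -20.8 = -5.657 mm.
The walls impose strain ε = −(-5.657)/14700 = 3.8480e-04; σ = Eε = 105000 · 3.8480e-04 = 40.4 MPa.
Wall reaction R = σ·A = 40.4·441.2 = 17820 N = 17.82 kN.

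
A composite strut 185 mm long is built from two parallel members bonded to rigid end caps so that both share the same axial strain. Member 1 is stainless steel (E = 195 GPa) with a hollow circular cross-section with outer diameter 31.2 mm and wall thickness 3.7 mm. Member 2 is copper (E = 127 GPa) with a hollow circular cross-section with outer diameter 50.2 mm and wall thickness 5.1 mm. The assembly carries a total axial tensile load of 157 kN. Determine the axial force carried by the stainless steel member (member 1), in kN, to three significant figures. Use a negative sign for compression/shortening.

A_1 = 319.7 mm².
A_2 = 722.6 mm².
Equal strain + equilibrium ⇒ each member carries load in proportion to AE: A₁E₁ = 62330000 N, A₂E₂ = 91770000 N, ΣAE = 154100000 N.
F₁ = P·A₁E₁/ΣAE = 157000·62330000/154100000 = 63500 N.

63.5 kN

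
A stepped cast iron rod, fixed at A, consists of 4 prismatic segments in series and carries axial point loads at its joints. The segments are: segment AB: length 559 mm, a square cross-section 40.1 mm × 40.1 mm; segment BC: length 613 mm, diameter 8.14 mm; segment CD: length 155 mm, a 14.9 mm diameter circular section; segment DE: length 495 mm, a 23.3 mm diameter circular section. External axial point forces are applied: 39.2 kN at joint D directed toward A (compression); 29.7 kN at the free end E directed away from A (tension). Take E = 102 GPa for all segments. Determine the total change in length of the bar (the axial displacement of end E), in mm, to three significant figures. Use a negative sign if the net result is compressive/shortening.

Internal axial forces (sectioning from the free end, tension +): N_DE = 29.7 kN, N_CD = -9.5 kN, N_BC = -9.5 kN, N_AB = -9.5 kN.
A_AB = 1608 mm².
A_BC = 52.04 mm².
A_CD = 174.4 mm².
A_DE = 426.4 mm².
δ_AB = -9500·559/(1608·102000) = -0.03238 mm
δ_BC = -9500·613/(52.04·102000) = -1.097 mm
δ_CD = -9500·155/(174.4·102000) = -0.08279 mm
δ_DE = 29700·495/(426.4·102000) = 0.338 mm
δ = Σδ_i = -0.8742 mm.

-0.874 mm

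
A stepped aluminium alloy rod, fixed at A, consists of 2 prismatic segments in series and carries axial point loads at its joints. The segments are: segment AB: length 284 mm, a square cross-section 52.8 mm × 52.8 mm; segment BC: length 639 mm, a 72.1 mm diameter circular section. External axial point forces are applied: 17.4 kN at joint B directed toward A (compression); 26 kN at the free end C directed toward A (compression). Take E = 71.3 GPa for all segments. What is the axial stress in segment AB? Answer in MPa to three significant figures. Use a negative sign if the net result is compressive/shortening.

-15.6 MPa

Internal axial forces (sectioning from the free end, tension +): N_BC = -26 kN, N_AB = -43.4 kN.
A_AB = 2788 mm².
σ_AB = N_AB/A_AB = -43400/2788 = -15.57 MPa.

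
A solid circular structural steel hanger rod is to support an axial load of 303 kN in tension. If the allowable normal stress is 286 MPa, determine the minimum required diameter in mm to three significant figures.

36.7 mm

Required area A ≥ P/σ_allow = 303000/286 = 1059 mm².
For a solid circular section, d ≥ √(4A/π) = 36.73 mm.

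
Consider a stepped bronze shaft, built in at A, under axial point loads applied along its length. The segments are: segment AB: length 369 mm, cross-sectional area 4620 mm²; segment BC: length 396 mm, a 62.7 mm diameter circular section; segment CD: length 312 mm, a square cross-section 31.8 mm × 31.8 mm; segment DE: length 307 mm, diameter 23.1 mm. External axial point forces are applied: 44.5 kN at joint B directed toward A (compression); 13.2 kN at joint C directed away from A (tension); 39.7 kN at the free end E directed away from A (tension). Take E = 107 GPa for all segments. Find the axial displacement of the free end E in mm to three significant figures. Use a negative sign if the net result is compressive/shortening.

0.456 mm

Internal axial forces (sectioning from the free end, tension +): N_DE = 39.7 kN, N_CD = 39.7 kN, N_BC = 52.9 kN, N_AB = 8.4 kN.
A_BC = 3088 mm².
A_CD = 1011 mm².
A_DE = 419.1 mm².
δ_AB = 8400·369/(4620·107000) = 0.00627 mm
δ_BC = 52900·396/(3088·107000) = 0.06341 mm
δ_CD = 39700·312/(1011·107000) = 0.1145 mm
δ_DE = 39700·307/(419.1·107000) = 0.2718 mm
δ = Σδ_i = 0.4559 mm.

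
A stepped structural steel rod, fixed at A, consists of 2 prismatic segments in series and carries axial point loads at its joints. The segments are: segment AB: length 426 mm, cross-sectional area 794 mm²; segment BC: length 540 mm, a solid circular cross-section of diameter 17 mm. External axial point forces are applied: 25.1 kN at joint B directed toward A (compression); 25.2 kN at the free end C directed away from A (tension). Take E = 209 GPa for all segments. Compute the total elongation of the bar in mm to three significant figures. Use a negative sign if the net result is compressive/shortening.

Internal axial forces (sectioning from the free end, tension +): N_BC = 25.2 kN, N_AB = 0.1 kN.
A_BC = 227 mm².
δ_AB = 100·426/(794·209000) = 0.0002567 mm
δ_BC = 25200·540/(227·209000) = 0.2869 mm
δ = Σδ_i = 0.2871 mm.

0.287 mm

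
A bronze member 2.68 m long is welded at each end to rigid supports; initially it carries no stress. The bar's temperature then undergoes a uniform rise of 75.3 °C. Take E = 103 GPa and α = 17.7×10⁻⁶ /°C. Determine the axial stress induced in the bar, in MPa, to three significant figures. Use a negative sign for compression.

-137 MPa

Free thermal expansion αLΔT = 17.7e-6 · 2680 · 75.3 = 3.572 mm.
The walls impose strain ε = −(3.572)/2680 = -1.3328e-03; σ = Eε = 103000 · -1.3328e-03 = -137.3 MPa.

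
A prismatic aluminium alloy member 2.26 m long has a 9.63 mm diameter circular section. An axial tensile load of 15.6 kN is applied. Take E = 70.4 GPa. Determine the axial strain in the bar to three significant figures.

A = 72.84 mm².
σ = N/A = 214.2 MPa; ε = σ/E = 214.2/70400 = 3.042e-03.

0.00304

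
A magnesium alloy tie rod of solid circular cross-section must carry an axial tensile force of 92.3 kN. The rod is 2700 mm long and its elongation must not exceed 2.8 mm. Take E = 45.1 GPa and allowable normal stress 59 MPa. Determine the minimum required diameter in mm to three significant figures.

Required area A ≥ P/σ_allow = 92300/59 = 1564 mm².
For a solid circular section, d ≥ √(4A/π) = 44.63 mm.
Elongation limit: A ≥ PL/(Eδ_allow) = 92300·2700/(45100·2.8) = 1973 mm² ⇒ d ≥ 50.13 mm.
The elongation limit governs.

50.1 mm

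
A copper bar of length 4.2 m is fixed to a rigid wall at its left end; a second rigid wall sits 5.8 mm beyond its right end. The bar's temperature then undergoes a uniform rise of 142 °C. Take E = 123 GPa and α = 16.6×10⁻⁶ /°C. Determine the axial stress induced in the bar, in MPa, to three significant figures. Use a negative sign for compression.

Free thermal expansion αLΔT = 16.6e-6 · 4200 · 142 = 9.9 mm.
The walls engage after the gap closes; constrained expansion = 9.9 − 5.8 = 4.1 mm.
The walls impose strain ε = −(4.1)/4200 = -9.7625e-04; σ = Eε = 123000 · -9.7625e-04 = -120.1 MPa.

-120 MPa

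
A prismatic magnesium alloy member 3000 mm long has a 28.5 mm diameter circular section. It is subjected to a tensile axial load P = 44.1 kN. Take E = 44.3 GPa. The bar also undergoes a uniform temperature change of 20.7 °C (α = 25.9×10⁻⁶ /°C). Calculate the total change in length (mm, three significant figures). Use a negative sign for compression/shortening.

6.29 mm

A = 637.9 mm².
δ_mech = NL/(AE) = 44100·3000/(637.9·44300) = 4.681 mm.
δ_thermal = αLΔT = 25.9e-6·3000·20.7 = 1.608 mm.
δ = δ_mech + δ_thermal = 6.29 mm.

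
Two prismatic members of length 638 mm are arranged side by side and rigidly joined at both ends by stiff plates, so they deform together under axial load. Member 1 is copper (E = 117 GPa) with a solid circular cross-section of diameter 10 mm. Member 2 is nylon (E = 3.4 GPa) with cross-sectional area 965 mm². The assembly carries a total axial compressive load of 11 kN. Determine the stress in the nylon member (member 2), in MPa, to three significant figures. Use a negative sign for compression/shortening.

A_1 = 78.54 mm².
Equal strain + equilibrium ⇒ each member carries load in proportion to AE: A₁E₁ = 9189000 N, A₂E₂ = 3281000 N, ΣAE = 12470000 N.
σ₂ = P·E₂/ΣAE = -11000·3400/12470000 = -2.999 MPa.

-3.00 MPa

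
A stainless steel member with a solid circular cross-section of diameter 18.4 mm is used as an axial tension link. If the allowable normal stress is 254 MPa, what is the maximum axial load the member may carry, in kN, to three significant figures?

A = 265.9 mm².
P_max = σ_allow · A = 254 · 265.9 = 67540 N = 67.54 kN.

67.5 kN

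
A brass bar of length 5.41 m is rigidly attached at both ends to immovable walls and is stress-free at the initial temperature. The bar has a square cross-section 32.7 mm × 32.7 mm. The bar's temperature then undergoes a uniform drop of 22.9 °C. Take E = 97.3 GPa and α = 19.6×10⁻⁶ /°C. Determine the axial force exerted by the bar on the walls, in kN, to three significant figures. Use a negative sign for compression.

Free thermal expansion αLΔT = 19.6e-6 · 5410 · -22.9 = -2.428 mm.
The walls impose strain ε = −(-2.428)/5410 = 4.4884e-04; σ = Eε = 97300 · 4.4884e-04 = 43.67 MPa.
Wall reaction R = σ·A = 43.67·1069 = 46700 N = 46.7 kN.

46.7 kN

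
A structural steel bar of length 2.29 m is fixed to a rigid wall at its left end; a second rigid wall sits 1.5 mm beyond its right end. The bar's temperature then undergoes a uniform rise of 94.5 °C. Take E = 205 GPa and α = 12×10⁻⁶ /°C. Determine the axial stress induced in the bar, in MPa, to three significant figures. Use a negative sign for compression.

-98.2 MPa

Free thermal expansion αLΔT = 12e-6 · 2290 · 94.5 = 2.597 mm.
The walls engage after the gap closes; constrained expansion = 2.597 − 1.5 = 1.097 mm.
The walls impose strain ε = −(1.097)/2290 = -4.7898e-04; σ = Eε = 205000 · -4.7898e-04 = -98.19 MPa.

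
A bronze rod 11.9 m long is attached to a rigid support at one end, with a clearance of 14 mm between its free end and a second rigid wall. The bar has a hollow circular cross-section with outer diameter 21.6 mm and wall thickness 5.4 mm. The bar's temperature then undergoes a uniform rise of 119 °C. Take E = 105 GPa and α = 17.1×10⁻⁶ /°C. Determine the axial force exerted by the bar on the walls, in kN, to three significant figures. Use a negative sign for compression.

-24.8 kN

Free thermal expansion αLΔT = 17.1e-6 · 11900 · 119 = 24.22 mm.
The walls engage after the gap closes; constrained expansion = 24.22 − 14 = 10.22 mm.
The walls impose strain ε = −(10.22)/11900 = -8.5843e-04; σ = Eε = 105000 · -8.5843e-04 = -90.14 MPa.
Wall reaction R = σ·A = -90.14·274.8 = -24770 N = -24.77 kN.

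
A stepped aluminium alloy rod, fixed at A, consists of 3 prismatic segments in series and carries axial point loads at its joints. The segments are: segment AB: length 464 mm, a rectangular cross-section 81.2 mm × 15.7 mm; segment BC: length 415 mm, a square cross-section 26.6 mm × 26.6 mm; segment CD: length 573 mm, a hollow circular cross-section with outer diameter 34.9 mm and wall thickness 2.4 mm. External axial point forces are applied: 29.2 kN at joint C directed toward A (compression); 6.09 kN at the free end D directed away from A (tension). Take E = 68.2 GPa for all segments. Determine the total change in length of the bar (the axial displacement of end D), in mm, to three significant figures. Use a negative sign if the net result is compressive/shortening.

Internal axial forces (sectioning from the free end, tension +): N_CD = 6.09 kN, N_BC = -23.11 kN, N_AB = -23.11 kN.
A_AB = 1275 mm².
A_BC = 707.6 mm².
A_CD = 245 mm².
δ_AB = -23110·464/(1275·68200) = -0.1233 mm
δ_BC = -23110·415/(707.6·68200) = -0.1987 mm
δ_CD = 6090·573/(245·68200) = 0.2088 mm
δ = Σδ_i = -0.1133 mm.

-0.113 mm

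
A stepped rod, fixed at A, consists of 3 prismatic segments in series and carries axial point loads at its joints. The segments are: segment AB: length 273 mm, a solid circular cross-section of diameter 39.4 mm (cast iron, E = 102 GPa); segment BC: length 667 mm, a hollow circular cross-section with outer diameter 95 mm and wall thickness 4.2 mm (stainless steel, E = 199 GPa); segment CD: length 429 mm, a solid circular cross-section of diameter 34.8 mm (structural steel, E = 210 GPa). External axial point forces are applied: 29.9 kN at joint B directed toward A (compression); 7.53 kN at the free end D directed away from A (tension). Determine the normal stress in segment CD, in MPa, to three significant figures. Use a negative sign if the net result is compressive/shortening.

7.92 MPa

Internal axial forces (sectioning from the free end, tension +): N_CD = 7.53 kN, N_BC = 7.53 kN, N_AB = -22.37 kN.
A_CD = 951.1 mm².
σ_CD = N_CD/A_CD = 7530/951.1 = 7.917 MPa.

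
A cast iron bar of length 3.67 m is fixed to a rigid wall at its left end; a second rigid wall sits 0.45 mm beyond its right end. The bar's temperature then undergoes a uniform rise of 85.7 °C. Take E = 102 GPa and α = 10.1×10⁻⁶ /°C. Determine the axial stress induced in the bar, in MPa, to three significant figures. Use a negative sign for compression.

Free thermal expansion αLΔT = 10.1e-6 · 3670 · 85.7 = 3.177 mm.
The walls engage after the gap closes; constrained expansion = 3.177 − 0.45 = 2.727 mm.
The walls impose strain ε = −(2.727)/3670 = -7.4295e-04; σ = Eε = 102000 · -7.4295e-04 = -75.78 MPa.

-75.8 MPa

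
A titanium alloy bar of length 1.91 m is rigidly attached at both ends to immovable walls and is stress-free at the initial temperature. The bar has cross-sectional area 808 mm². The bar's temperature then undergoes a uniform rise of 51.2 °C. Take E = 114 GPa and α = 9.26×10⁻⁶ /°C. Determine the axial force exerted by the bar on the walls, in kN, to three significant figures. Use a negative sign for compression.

Free thermal expansion αLΔT = 9.26e-6 · 1910 · 51.2 = 0.9056 mm.
The walls impose strain ε = −(0.9056)/1910 = -4.7411e-04; σ = Eε = 114000 · -4.7411e-04 = -54.05 MPa.
Wall reaction R = σ·A = -54.05·808 = -43670 N = -43.67 kN.

-43.7 kN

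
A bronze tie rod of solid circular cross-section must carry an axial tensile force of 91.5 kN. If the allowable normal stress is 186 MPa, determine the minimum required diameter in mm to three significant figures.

25.0 mm

Required area A ≥ P/σ_allow = 91500/186 = 491.9 mm².
For a solid circular section, d ≥ √(4A/π) = 25.03 mm.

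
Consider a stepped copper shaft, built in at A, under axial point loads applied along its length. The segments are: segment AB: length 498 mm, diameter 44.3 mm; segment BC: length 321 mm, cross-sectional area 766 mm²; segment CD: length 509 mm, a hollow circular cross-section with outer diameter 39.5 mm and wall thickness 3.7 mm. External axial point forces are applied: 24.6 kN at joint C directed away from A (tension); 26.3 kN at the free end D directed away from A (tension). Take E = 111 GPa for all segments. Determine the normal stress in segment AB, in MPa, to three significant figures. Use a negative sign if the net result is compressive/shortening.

33.0 MPa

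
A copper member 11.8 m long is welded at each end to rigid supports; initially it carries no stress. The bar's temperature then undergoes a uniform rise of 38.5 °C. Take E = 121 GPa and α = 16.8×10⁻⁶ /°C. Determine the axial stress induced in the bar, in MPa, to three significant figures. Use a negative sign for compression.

-78.3 MPa

Free thermal expansion αLΔT = 16.8e-6 · 11800 · 38.5 = 7.632 mm.
The walls impose strain ε = −(7.632)/11800 = -6.4680e-04; σ = Eε = 121000 · -6.4680e-04 = -78.26 MPa.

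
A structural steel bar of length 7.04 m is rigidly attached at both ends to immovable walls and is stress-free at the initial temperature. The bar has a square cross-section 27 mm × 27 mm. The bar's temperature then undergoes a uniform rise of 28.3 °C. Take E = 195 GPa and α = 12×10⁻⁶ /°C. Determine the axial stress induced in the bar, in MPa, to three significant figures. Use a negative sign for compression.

-66.2 MPa

Free thermal expansion αLΔT = 12e-6 · 7040 · 28.3 = 2.391 mm.
The walls impose strain ε = −(2.391)/7040 = -3.3960e-04; σ = Eε = 195000 · -3.3960e-04 = -66.22 MPa.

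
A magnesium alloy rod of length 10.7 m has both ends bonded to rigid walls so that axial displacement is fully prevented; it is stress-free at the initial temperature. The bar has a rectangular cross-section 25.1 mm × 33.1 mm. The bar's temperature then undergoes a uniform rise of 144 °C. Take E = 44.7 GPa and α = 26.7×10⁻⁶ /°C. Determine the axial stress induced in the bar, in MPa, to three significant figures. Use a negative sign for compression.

-172 MPa

Free thermal expansion αLΔT = 26.7e-6 · 10700 · 144 = 41.14 mm.
The walls impose strain ε = −(41.14)/10700 = -3.8448e-03; σ = Eε = 44700 · -3.8448e-03 = -171.9 MPa.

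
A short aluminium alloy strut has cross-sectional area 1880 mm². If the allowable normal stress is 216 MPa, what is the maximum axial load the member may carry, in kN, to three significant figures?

406 kN

P_max = σ_allow · A = 216 · 1880 = 406100 N = 406.1 kN.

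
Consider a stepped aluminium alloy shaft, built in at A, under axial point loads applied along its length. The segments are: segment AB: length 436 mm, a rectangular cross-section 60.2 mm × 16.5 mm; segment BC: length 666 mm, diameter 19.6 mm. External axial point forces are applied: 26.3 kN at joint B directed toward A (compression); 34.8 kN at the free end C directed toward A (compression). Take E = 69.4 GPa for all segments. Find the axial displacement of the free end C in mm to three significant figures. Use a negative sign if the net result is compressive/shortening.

Internal axial forces (sectioning from the free end, tension +): N_BC = -34.8 kN, N_AB = -61.1 kN.
A_AB = 993.3 mm².
A_BC = 301.7 mm².
δ_AB = -61100·436/(993.3·69400) = -0.3864 mm
δ_BC = -34800·666/(301.7·69400) = -1.107 mm
δ = Σδ_i = -1.493 mm.

-1.49 mm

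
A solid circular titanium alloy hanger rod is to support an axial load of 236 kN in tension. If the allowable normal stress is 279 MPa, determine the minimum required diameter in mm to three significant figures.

Required area A ≥ P/σ_allow = 236000/279 = 845.9 mm².
For a solid circular section, d ≥ √(4A/π) = 32.82 mm.

32.8 mm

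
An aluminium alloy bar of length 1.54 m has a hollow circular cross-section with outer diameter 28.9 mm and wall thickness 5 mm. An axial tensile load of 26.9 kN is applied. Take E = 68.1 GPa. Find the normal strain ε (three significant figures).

0.00105

A = 375.4 mm².
σ = N/A = 71.65 MPa; ε = σ/E = 71.65/68100 = 1.052e-03.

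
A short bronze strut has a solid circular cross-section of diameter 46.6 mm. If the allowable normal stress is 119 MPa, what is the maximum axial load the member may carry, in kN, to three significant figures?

203 kN

A = 1706 mm².
P_max = σ_allow · A = 119 · 1706 = 203000 N = 203 kN.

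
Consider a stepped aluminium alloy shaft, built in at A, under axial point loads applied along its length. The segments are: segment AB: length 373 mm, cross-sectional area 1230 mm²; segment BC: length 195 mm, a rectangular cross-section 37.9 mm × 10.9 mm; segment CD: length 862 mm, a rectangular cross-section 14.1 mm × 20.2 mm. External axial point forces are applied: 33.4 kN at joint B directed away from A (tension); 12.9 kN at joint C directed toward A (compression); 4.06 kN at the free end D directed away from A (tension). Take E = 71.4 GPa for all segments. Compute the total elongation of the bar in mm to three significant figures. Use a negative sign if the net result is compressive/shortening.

0.218 mm

Internal axial forces (sectioning from the free end, tension +): N_CD = 4.06 kN, N_BC = -8.84 kN, N_AB = 24.56 kN.
A_BC = 413.1 mm².
A_CD = 284.8 mm².
δ_AB = 24560·373/(1230·71400) = 0.1043 mm
δ_BC = -8840·195/(413.1·71400) = -0.05844 mm
δ_CD = 4060·862/(284.8·71400) = 0.1721 mm
δ = Σδ_i = 0.218 mm.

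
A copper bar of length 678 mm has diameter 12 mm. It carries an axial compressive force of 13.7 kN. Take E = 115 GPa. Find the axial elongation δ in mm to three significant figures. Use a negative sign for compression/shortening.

-0.714 mm

A = 113.1 mm².
δ_mech = NL/(AE) = -13700·678/(113.1·115000) = -0.7142 mm.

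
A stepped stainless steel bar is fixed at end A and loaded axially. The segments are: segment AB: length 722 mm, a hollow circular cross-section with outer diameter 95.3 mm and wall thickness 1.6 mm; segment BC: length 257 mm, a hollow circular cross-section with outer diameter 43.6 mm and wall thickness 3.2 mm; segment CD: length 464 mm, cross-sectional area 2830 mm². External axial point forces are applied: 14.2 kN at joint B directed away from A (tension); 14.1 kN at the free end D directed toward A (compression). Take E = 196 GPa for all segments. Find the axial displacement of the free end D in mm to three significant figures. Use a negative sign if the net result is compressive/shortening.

-0.0565 mm

Internal axial forces (sectioning from the free end, tension +): N_CD = -14.1 kN, N_BC = -14.1 kN, N_AB = 0.1 kN.
A_AB = 471 mm².
A_BC = 406.1 mm².
δ_AB = 100·722/(471·196000) = 0.0007821 mm
δ_BC = -14100·257/(406.1·196000) = -0.04552 mm
δ_CD = -14100·464/(2830·196000) = -0.01179 mm
δ = Σδ_i = -0.05653 mm.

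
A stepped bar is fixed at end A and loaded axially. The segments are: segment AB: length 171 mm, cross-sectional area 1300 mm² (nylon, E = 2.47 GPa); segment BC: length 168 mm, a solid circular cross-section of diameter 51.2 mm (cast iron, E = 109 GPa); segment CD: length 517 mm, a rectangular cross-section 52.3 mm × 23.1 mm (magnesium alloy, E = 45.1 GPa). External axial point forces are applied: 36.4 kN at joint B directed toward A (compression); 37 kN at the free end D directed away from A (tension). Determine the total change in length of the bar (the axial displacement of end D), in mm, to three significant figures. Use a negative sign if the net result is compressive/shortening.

0.411 mm

Internal axial forces (sectioning from the free end, tension +): N_CD = 37 kN, N_BC = 37 kN, N_AB = 0.6 kN.
A_BC = 2059 mm².
A_CD = 1208 mm².
δ_AB = 600·171/(1300·2470) = 0.03195 mm
δ_BC = 37000·168/(2059·109000) = 0.0277 mm
δ_CD = 37000·517/(1208·45100) = 0.3511 mm
δ = Σδ_i = 0.4107 mm.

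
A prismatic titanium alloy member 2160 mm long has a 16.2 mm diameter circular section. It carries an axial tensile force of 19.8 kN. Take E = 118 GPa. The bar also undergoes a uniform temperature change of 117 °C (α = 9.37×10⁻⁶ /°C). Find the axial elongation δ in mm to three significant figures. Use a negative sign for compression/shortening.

A = 206.1 mm².
δ_mech = NL/(AE) = 19800·2160/(206.1·118000) = 1.758 mm.
δ_thermal = αLΔT = 9.37e-6·2160·117 = 2.368 mm.
δ = δ_mech + δ_thermal = 4.126 mm.

4.13 mm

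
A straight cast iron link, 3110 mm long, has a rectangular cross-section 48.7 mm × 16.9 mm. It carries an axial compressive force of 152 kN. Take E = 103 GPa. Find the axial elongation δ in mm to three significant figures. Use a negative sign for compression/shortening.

A = 823 mm².
δ_mech = NL/(AE) = -152000·3110/(823·103000) = -5.576 mm.

-5.58 mm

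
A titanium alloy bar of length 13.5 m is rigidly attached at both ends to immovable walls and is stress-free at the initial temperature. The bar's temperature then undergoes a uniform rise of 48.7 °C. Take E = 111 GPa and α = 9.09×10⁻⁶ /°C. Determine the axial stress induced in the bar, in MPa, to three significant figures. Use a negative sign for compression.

Free thermal expansion αLΔT = 9.09e-6 · 13500 · 48.7 = 5.976 mm.
The walls impose strain ε = −(5.976)/13500 = -4.4268e-04; σ = Eε = 111000 · -4.4268e-04 = -49.14 MPa.

-49.1 MPa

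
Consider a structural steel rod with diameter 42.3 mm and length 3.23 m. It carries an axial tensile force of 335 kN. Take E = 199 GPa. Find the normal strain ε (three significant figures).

0.00120

A = 1405 mm².
σ = N/A = 238.4 MPa; ε = σ/E = 238.4/199000 = 1.198e-03.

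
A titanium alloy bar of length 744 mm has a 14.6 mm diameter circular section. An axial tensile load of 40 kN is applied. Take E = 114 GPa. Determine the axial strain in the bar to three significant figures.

A = 167.4 mm².
σ = N/A = 238.9 MPa; ε = σ/E = 238.9/114000 = 2.096e-03.

0.00210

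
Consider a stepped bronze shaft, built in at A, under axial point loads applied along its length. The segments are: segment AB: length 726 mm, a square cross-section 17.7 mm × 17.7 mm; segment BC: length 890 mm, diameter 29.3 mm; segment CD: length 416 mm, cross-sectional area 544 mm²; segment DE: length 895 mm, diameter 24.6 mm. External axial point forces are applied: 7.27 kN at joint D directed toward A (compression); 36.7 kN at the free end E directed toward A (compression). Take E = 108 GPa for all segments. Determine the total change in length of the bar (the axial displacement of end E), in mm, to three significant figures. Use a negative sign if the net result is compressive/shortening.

-2.43 mm

Internal axial forces (sectioning from the free end, tension +): N_DE = -36.7 kN, N_CD = -43.97 kN, N_BC = -43.97 kN, N_AB = -43.97 kN.
A_AB = 313.3 mm².
A_BC = 674.3 mm².
A_DE = 475.3 mm².
δ_AB = -43970·726/(313.3·108000) = -0.9435 mm
δ_BC = -43970·890/(674.3·108000) = -0.5374 mm
δ_CD = -43970·416/(544·108000) = -0.3113 mm
δ_DE = -36700·895/(475.3·108000) = -0.6399 mm
δ = Σδ_i = -2.432 mm.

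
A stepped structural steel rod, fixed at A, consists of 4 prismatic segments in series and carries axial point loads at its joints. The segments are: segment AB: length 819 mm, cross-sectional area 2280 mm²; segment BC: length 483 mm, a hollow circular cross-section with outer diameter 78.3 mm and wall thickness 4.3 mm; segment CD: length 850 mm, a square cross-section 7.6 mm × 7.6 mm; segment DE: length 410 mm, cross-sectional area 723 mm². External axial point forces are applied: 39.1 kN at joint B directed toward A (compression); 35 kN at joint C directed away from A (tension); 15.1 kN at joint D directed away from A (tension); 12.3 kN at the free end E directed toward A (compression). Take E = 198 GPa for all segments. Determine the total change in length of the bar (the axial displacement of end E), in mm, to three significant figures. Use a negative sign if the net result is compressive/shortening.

Internal axial forces (sectioning from the free end, tension +): N_DE = -12.3 kN, N_CD = 2.8 kN, N_BC = 37.8 kN, N_AB = -1.3 kN.
A_BC = 999.7 mm².
A_CD = 57.76 mm².
δ_AB = -1300·819/(2280·198000) = -0.002358 mm
δ_BC = 37800·483/(999.7·198000) = 0.09224 mm
δ_CD = 2800·850/(57.76·198000) = 0.2081 mm
δ_DE = -12300·410/(723·198000) = -0.03523 mm
δ = Σδ_i = 0.2628 mm.

0.263 mm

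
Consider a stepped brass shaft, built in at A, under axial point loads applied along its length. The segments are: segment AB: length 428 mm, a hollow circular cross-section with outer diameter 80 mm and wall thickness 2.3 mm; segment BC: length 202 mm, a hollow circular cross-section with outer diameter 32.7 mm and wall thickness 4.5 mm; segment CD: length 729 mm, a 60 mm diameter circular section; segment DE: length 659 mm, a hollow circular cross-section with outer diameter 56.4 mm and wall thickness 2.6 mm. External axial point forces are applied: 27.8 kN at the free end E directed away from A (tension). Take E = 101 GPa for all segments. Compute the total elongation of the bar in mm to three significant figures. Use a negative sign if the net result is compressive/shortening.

Internal axial forces (sectioning from the free end, tension +): N_DE = 27.8 kN, N_CD = 27.8 kN, N_BC = 27.8 kN, N_AB = 27.8 kN.
A_AB = 561.4 mm².
A_BC = 398.7 mm².
A_CD = 2827 mm².
A_DE = 439.4 mm².
δ_AB = 27800·428/(561.4·101000) = 0.2098 mm
δ_BC = 27800·202/(398.7·101000) = 0.1395 mm
δ_CD = 27800·729/(2827·101000) = 0.07097 mm
δ_DE = 27800·659/(439.4·101000) = 0.4128 mm
δ = Σδ_i = 0.833 mm.

0.833 mm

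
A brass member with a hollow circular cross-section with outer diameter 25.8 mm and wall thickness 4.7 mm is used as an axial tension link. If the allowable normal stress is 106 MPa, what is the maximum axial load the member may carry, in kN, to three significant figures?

33.0 kN

A = 311.6 mm².
P_max = σ_allow · A = 106 · 311.6 = 33020 N = 33.02 kN.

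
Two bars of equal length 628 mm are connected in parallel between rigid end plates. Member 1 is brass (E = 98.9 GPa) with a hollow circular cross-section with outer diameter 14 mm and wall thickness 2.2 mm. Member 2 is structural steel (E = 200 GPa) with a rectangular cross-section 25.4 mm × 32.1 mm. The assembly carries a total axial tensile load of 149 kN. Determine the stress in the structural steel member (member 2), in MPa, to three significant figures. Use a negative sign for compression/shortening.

174 MPa

A_1 = 81.56 mm².
A_2 = 815.3 mm².
Equal strain + equilibrium ⇒ each member carries load in proportion to AE: A₁E₁ = 8066000 N, A₂E₂ = 163100000 N, ΣAE = 171100000 N.
σ₂ = P·E₂/ΣAE = 149000·200000/171100000 = 174.1 MPa.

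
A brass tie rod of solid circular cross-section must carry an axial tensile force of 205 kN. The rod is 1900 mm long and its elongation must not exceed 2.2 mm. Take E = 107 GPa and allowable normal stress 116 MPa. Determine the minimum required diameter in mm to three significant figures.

47.4 mm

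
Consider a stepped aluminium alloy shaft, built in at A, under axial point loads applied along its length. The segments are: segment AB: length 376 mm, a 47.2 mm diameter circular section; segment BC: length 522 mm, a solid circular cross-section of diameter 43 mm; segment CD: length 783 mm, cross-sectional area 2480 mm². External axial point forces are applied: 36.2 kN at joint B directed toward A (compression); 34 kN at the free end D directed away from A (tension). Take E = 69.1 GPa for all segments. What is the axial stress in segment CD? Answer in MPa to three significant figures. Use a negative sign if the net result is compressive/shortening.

13.7 MPa

Internal axial forces (sectioning from the free end, tension +): N_CD = 34 kN, N_BC = 34 kN, N_AB = -2.2 kN.
σ_CD = N_CD/A_CD = 34000/2480 = 13.71 MPa.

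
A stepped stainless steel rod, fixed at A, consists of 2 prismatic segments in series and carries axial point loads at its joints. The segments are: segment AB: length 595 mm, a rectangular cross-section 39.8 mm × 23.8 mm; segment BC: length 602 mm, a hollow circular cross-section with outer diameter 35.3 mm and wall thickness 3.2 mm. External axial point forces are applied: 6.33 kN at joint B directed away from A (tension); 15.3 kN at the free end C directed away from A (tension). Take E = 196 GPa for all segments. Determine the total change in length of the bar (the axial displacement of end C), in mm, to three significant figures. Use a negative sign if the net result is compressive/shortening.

Internal axial forces (sectioning from the free end, tension +): N_BC = 15.3 kN, N_AB = 21.63 kN.
A_AB = 947.2 mm².
A_BC = 322.7 mm².
δ_AB = 21630·595/(947.2·196000) = 0.06932 mm
δ_BC = 15300·602/(322.7·196000) = 0.1456 mm
δ = Σδ_i = 0.2149 mm.

0.215 mm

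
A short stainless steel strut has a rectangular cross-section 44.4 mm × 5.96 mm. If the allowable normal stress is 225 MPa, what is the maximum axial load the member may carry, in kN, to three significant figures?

A = 264.6 mm².
P_max = σ_allow · A = 225 · 264.6 = 59540 N = 59.54 kN.

59.5 kN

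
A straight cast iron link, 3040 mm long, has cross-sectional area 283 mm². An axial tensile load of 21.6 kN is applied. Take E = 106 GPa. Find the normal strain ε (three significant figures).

σ = N/A = 76.33 MPa; ε = σ/E = 76.33/106000 = 7.200e-04.

7.20e-04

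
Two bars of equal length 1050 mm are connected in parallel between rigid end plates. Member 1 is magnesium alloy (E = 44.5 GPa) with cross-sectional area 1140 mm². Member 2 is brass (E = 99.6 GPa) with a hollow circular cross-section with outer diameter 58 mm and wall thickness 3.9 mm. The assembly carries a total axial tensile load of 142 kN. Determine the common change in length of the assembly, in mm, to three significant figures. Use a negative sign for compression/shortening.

A_2 = 662.8 mm².
Equal strain + equilibrium ⇒ each member carries load in proportion to AE: A₁E₁ = 50730000 N, A₂E₂ = 66020000 N, ΣAE = 116700000 N.
δ = PL/ΣAE = 142000·1050/116700000 = 1.277 mm.

1.28 mm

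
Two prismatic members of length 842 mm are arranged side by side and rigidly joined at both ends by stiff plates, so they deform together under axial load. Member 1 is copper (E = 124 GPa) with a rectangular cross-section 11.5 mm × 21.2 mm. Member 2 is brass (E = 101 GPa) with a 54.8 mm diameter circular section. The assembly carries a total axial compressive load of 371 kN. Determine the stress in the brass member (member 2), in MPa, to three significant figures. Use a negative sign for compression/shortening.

A_1 = 243.8 mm².
A_2 = 2359 mm².
Equal strain + equilibrium ⇒ each member carries load in proportion to AE: A₁E₁ = 30230000 N, A₂E₂ = 238200000 N, ΣAE = 268400000 N.
σ₂ = P·E₂/ΣAE = -371000·101000/268400000 = -139.6 MPa.

-140 MPa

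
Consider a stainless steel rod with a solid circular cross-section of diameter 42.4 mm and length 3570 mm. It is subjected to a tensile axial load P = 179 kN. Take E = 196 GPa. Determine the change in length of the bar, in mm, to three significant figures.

A = 1412 mm².
δ_mech = NL/(AE) = 179000·3570/(1412·196000) = 2.309 mm.

2.31 mm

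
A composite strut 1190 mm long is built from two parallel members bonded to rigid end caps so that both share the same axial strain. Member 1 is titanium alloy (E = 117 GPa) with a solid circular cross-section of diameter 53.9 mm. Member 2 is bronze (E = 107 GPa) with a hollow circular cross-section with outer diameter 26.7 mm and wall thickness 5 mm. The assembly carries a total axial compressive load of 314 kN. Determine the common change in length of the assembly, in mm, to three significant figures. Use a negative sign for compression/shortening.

-1.23 mm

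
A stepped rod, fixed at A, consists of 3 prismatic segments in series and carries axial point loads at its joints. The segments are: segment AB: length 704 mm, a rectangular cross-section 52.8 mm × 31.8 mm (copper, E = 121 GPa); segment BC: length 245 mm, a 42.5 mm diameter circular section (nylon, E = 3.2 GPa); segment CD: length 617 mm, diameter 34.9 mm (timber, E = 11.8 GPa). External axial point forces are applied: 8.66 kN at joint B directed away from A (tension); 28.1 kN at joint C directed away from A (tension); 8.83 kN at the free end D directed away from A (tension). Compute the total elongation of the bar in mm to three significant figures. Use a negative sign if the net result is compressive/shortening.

Internal axial forces (sectioning from the free end, tension +): N_CD = 8.83 kN, N_BC = 36.93 kN, N_AB = 45.59 kN.
A_AB = 1679 mm².
A_BC = 1419 mm².
A_CD = 956.6 mm².
δ_AB = 45590·704/(1679·121000) = 0.158 mm
δ_BC = 36930·245/(1419·3200) = 1.993 mm
δ_CD = 8830·617/(956.6·11800) = 0.4826 mm
δ = Σδ_i = 2.634 mm.

2.63 mm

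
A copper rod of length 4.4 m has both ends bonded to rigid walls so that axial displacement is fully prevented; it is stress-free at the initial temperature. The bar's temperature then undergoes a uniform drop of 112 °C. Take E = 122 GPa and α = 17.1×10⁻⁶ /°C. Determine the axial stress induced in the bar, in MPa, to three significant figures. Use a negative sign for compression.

Free thermal expansion αLΔT = 17.1e-6 · 4400 · -112 = -8.427 mm.
The walls impose strain ε = −(-8.427)/4400 = 1.9152e-03; σ = Eε = 122000 · 1.9152e-03 = 233.7 MPa.

234 MPa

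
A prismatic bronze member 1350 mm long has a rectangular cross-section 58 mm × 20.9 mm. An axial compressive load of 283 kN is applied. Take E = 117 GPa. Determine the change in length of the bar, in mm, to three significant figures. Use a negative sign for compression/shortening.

-2.69 mm

A = 1212 mm².
δ_mech = NL/(AE) = -283000·1350/(1212·117000) = -2.694 mm.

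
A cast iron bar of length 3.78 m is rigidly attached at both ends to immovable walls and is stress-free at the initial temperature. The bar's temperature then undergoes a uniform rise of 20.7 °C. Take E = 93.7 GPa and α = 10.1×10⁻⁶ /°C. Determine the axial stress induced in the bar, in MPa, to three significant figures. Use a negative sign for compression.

-19.6 MPa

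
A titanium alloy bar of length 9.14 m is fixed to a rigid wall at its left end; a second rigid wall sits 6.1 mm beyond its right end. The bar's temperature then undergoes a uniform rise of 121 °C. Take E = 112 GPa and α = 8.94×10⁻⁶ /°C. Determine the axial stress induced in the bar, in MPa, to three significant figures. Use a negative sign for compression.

Free thermal expansion αLΔT = 8.94e-6 · 9140 · 121 = 9.887 mm.
The walls engage after the gap closes; constrained expansion = 9.887 − 6.1 = 3.787 mm.
The walls impose strain ε = −(3.787)/9140 = -4.1434e-04; σ = Eε = 112000 · -4.1434e-04 = -46.41 MPa.

-46.4 MPa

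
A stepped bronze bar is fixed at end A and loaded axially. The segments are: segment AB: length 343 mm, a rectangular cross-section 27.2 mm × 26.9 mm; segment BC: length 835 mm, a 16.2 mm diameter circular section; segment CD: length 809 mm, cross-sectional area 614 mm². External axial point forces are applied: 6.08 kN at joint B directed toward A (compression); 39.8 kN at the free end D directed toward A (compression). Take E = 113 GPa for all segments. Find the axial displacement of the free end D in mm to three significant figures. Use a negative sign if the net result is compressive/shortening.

Internal axial forces (sectioning from the free end, tension +): N_CD = -39.8 kN, N_BC = -39.8 kN, N_AB = -45.88 kN.
A_AB = 731.7 mm².
A_BC = 206.1 mm².
δ_AB = -45880·343/(731.7·113000) = -0.1903 mm
δ_BC = -39800·835/(206.1·113000) = -1.427 mm
δ_CD = -39800·809/(614·113000) = -0.4641 mm
δ = Σδ_i = -2.081 mm.

-2.08 mm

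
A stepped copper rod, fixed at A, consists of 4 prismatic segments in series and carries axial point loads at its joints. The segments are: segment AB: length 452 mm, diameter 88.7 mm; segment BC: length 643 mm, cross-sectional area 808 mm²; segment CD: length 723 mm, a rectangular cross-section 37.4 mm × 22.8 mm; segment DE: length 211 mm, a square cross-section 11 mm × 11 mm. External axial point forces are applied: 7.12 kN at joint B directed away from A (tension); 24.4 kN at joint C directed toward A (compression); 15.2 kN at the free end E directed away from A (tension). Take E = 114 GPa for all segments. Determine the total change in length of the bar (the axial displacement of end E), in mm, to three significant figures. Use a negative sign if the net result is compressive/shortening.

0.280 mm

Internal axial forces (sectioning from the free end, tension +): N_DE = 15.2 kN, N_CD = 15.2 kN, N_BC = -9.2 kN, N_AB = -2.08 kN.
A_AB = 6179 mm².
A_CD = 852.7 mm².
A_DE = 121 mm².
δ_AB = -2080·452/(6179·114000) = -0.001335 mm
δ_BC = -9200·643/(808·114000) = -0.06422 mm
δ_CD = 15200·723/(852.7·114000) = 0.1131 mm
δ_DE = 15200·211/(121·114000) = 0.2325 mm
δ = Σδ_i = 0.28 mm.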